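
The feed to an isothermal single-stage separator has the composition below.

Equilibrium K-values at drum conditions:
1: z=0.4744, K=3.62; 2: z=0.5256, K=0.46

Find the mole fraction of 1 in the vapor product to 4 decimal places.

y_1 = 0.6186

Rachford–Rice: g(ψ) = Σ zᵢ(Kᵢ−1)/(1+ψ(Kᵢ−1)) = 0.
Check two-phase: ΣzᵢKᵢ = 1.9591 > 1 and Σzᵢ/Kᵢ = 1.2737 > 1, so g(0) = 0.9591 > 0 and g(1) = -0.2737 < 0.
Iterate (Newton) starting at ψ = 0.4:
  ψ = 0.4000: g = 0.24488, g' = -1.0258 → ψ = 0.6387
  ψ = 0.6387: g = 0.03165, g' = -0.8128 → ψ = 0.6777
  ψ = 0.6777: g = 0.00019, g' = -0.8040 → ψ = 0.6779
Converged at ψ = 0.6779.
Compositions from xᵢ = zᵢ/(1+ψ(Kᵢ−1)), yᵢ = Kᵢxᵢ:
  1: x = 0.1709, y = 0.6186
  2: x = 0.8291, y = 0.3814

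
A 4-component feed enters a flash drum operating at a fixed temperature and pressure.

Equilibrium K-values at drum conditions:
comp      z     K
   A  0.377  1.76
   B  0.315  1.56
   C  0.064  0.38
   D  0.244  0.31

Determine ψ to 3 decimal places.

Rachford–Rice: g(ψ) = Σ zᵢ(Kᵢ−1)/(1+ψ(Kᵢ−1)) = 0.
g(0) = ΣzᵢKᵢ − 1 = 0.255 and g(1) = 1 − Σzᵢ/Kᵢ = -0.372, so a root lies in (0, 1).
Iterate (Newton) starting at ψ = 0.48:
  ψ = 0.480: g = 0.0407, g' = -0.488 → ψ = 0.564
  ψ = 0.564: g = -0.0018, g' = -0.533 → ψ = 0.560
Converged at ψ = 0.560.

ψ = 0.560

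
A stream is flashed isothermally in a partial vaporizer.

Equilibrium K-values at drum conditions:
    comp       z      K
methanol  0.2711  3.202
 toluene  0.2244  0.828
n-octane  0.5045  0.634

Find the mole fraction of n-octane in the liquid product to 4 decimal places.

x_n-octane = 0.6288

Newton–Raphson from β = 0.7:
  β = 0.7000: g = -0.05723, g' = -0.3343 → β = 0.5288
  β = 0.5288: g = 0.00440, g' = -0.3926 → β = 0.5400
  β = 0.5400: g = 0.00003, g' = -0.3874 → β = 0.5401
Converged at β = 0.5401.
Compositions from xᵢ = zᵢ/(1+β(Kᵢ−1)), yᵢ = Kᵢxᵢ:
  methanol: x = 0.1238, y = 0.3965
  toluene: x = 0.2474, y = 0.2048
  n-octane: x = 0.6288, y = 0.3987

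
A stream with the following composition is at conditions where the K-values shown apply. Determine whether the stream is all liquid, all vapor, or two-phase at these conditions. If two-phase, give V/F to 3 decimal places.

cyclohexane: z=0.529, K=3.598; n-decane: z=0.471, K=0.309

ΣzᵢKᵢ = 2.049; Σzᵢ/Kᵢ = 1.671.
Both exceed 1, so a two-phase solution exists.
Rachford–Rice: g(ψ) = Σ zᵢ(Kᵢ−1)/(1+ψ(Kᵢ−1)) = 0.
Binary case is linear: z₁(K₁−1)(1+ψ(K₂−1)) + z₂(K₂−1)(1+ψ(K₁−1)) = 0
⇒ ψ = [z₁(K₁−1)+z₂(K₂−1)] / [−(K₁−1)(K₂−1)] = 1.0489/1.7952 = 0.584

two-phase, V/F = 0.584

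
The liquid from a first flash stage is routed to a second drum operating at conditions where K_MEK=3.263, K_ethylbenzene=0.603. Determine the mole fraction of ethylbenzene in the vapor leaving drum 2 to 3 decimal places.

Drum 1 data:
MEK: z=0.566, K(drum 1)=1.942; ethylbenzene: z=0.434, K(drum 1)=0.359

Drum 1:
Let ψ₁ = V/F and solve Σ zᵢ(Kᵢ−1)/(1+ψ₁(Kᵢ−1)) = 0.
Feasibility: ΣzᵢKᵢ = 1.255, Σzᵢ/Kᵢ = 1.500 — both > 1, two phases present.
Binary case is linear: z₁(K₁−1)(1+ψ₁(K₂−1)) + z₂(K₂−1)(1+ψ₁(K₁−1)) = 0
⇒ ψ₁ = [z₁(K₁−1)+z₂(K₂−1)] / [−(K₁−1)(K₂−1)] = 0.2550/0.6038 = 0.422
Drum-1 compositions:
  MEK: x = 0.405, y = 0.786
  ethylbenzene: x = 0.595, y = 0.214
Drum-2 feed = drum-1 liquid: z₂ = (0.4049, 0.5951).
Drum 2:
Rachford–Rice: g(ψ₂) = Σ zᵢ(Kᵢ−1)/(1+ψ₂(Kᵢ−1)) = 0.
g(0) = ΣzᵢKᵢ − 1 = 0.680 and g(1) = 1 − Σzᵢ/Kᵢ = -0.111, so a root lies in (0, 1).
Binary case is linear: z₁(K₁−1)(1+ψ₂(K₂−1)) + z₂(K₂−1)(1+ψ₂(K₁−1)) = 0
⇒ ψ₂ = [z₁(K₁−1)+z₂(K₂−1)] / [−(K₁−1)(K₂−1)] = 0.6801/0.8984 = 0.757
  MEK: x = 0.149, y = 0.487
  ethylbenzene: x = 0.851, y = 0.513

y_ethylbenzene (drum 2) = 0.513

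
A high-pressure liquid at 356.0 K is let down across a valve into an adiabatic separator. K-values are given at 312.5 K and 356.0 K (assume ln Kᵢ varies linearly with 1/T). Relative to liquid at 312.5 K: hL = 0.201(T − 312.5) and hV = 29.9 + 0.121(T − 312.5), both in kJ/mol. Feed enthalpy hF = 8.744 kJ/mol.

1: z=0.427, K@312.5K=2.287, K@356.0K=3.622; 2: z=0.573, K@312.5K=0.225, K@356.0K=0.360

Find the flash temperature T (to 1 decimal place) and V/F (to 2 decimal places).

Adiabatic flash: solve Rachford–Rice at each trial T, then check hF = ψ·hV(T) + (1−ψ)·hL(T).
  T = 312.5 K: K = (2.287, 0.225), RR gives ψ = 0.106, H_out = 3.162 kJ/mol
  T = 356.0 K: K = (3.622, 0.360), RR gives ψ = 0.449, H_out = 20.597 kJ/mol
  T = 334.2 K: K = (2.920, 0.289), RR gives ψ = 0.302, H_out = 12.867 kJ/mol
  T = 323.4 K: K = (2.596, 0.256), RR gives ψ = 0.215, H_out = 8.434 kJ/mol
  T = 328.8 K: K = (2.756, 0.272), RR gives ψ = 0.260, H_out = 10.724 kJ/mol
  T = 326.1 K: K = (2.676, 0.264), RR gives ψ = 0.238, H_out = 9.600 kJ/mol
  T = 324.8 K: K = (2.637, 0.260), RR gives ψ = 0.227, H_out = 9.044 kJ/mol
Linear interpolation between T = 323.4 (H_out = 8.434) and T = 324.8 (H_out = 9.044) on hF = 8.744 gives T ≈ 324.1 K, at which ψ = 0.22.

T = 324.1 K, V/F = 0.22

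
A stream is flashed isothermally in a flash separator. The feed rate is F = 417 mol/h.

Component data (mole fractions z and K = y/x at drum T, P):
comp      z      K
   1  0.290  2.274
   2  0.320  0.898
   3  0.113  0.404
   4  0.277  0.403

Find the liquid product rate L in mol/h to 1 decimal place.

Material balance + equilibrium reduce to Σ zᵢ(Kᵢ−1)/(1+β(Kᵢ−1)) = 0.
Feasibility: ΣzᵢKᵢ = 1.104, Σzᵢ/Kᵢ = 1.451 — both > 1, two phases present.
Newton–Raphson from β = 0.41:
  β = 0.410: g = -0.0995, g' = -0.450 → β = 0.189
  β = 0.189: g = 0.0022, g' = -0.486 → β = 0.193
Converged at β = 0.194.
Then V = β·F = 0.1935·417 = 80.7 mol/h and L = F − V = 336.3 mol/h.

L = 336.3 mol/h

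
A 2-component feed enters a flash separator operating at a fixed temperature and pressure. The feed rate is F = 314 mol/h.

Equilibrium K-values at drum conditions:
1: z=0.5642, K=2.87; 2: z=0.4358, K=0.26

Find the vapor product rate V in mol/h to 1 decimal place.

Material balance + equilibrium reduce to Σ zᵢ(Kᵢ−1)/(1+ψ(Kᵢ−1)) = 0.
Feasibility: ΣzᵢKᵢ = 1.7326, Σzᵢ/Kᵢ = 1.8727 — both > 1, two phases present.
Binary case is linear: z₁(K₁−1)(1+ψ(K₂−1)) + z₂(K₂−1)(1+ψ(K₁−1)) = 0
⇒ ψ = [z₁(K₁−1)+z₂(K₂−1)] / [−(K₁−1)(K₂−1)] = 0.73256/1.38380 = 0.5294
Then V = ψ·F = 0.5294·314 = 166.2 mol/h and L = F − V = 147.8 mol/h.

V = 166.2 mol/h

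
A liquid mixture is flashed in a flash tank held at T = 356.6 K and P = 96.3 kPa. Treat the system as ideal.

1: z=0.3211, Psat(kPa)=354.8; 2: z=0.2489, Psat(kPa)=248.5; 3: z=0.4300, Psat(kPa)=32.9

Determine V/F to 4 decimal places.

V/F = 0.6628

Raoult's law: Kᵢ = Pᵢˢᵃᵗ/P = Pᵢˢᵃᵗ/96.3.
  K_1 = 354.8/96.3 = 3.684320, K_2 = 248.5/96.3 = 2.580478, K_3 = 32.9/96.3 = 0.341641
Material balance + equilibrium reduce to Σ zᵢ(Kᵢ−1)/(1+V/F(Kᵢ−1)) = 0.
g(0) = ΣzᵢKᵢ − 1 = 0.9722 and g(1) = 1 − Σzᵢ/Kᵢ = -0.4422, so a root lies in (0, 1).
Newton iteration, V/F⁰ = 0.66:
  V/F = 0.6600: g = 0.00290, g' = -1.0330 → V/F = 0.6628
Converged at V/F = 0.6628.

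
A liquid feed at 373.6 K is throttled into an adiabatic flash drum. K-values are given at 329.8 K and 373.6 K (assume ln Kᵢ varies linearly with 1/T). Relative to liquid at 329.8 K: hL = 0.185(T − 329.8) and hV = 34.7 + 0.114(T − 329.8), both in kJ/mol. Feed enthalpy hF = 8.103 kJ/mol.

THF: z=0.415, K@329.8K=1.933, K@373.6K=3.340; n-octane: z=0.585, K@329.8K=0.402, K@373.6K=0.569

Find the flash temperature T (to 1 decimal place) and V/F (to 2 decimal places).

T = 336.4 K, V/F = 0.20

Adiabatic flash: solve Rachford–Rice at each trial T, then check hF = ψ·hV(T) + (1−ψ)·hL(T).
  T = 329.8 K: K = (1.933, 0.402), RR gives ψ = 0.067, H_out = 2.324 kJ/mol
  T = 373.6 K: K = (3.340, 0.569), RR gives ψ = 0.713, H_out = 30.623 kJ/mol
  T = 351.7 K: K = (2.585, 0.483), RR gives ψ = 0.434, H_out = 18.445 kJ/mol
  T = 340.8 K: K = (2.247, 0.442), RR gives ψ = 0.275, H_out = 11.366 kJ/mol
  T = 335.3 K: K = (2.087, 0.422), RR gives ψ = 0.180, H_out = 7.183 kJ/mol
  T = 338.1 K: K = (2.168, 0.432), RR gives ψ = 0.230, H_out = 9.381 kJ/mol
  T = 336.7 K: K = (2.127, 0.427), RR gives ψ = 0.205, H_out = 8.302 kJ/mol
  T = 336.0 K: K = (2.107, 0.425), RR gives ψ = 0.193, H_out = 7.748 kJ/mol
Linear interpolation between T = 336.0 (H_out = 7.748) and T = 336.7 (H_out = 8.302) on hF = 8.103 gives T ≈ 336.4 K, at which ψ = 0.20.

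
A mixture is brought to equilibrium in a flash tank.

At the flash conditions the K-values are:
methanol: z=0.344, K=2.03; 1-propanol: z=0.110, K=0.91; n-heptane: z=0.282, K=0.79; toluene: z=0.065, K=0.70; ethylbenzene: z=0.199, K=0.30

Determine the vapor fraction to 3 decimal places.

Material balance + equilibrium reduce to Σ zᵢ(Kᵢ−1)/(1+ψ(Kᵢ−1)) = 0.
Check two-phase: ΣzᵢKᵢ = 1.126 > 1 and Σzᵢ/Kᵢ = 1.403 > 1, so g(0) = 0.126 > 0 and g(1) = -0.403 < 0.
Newton iteration, ψ⁰ = 0.5:
  ψ = 0.500: g = -0.0799, g' = -0.414 → ψ = 0.307
  ψ = 0.307: g = -0.0033, g' = -0.391 → ψ = 0.299
Converged at ψ = 0.299.

ψ = 0.299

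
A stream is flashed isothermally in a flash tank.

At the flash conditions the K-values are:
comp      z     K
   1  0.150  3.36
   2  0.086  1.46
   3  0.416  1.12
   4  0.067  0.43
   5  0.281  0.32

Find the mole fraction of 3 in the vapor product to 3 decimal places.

y_3 = 0.449

Let β = V/F and solve Σ zᵢ(Kᵢ−1)/(1+β(Kᵢ−1)) = 0.
Feasibility: ΣzᵢKᵢ = 1.214, Σzᵢ/Kᵢ = 1.509 — both > 1, two phases present.
Newton iteration, β⁰ = 0.47:
  β = 0.470: g = -0.0854, g' = -0.527 → β = 0.308
Converged at β = 0.308.
Compositions from xᵢ = zᵢ/(1+β(Kᵢ−1)), yᵢ = Kᵢxᵢ:
  1: x = 0.087, y = 0.292
  2: x = 0.075, y = 0.110
  3: x = 0.401, y = 0.449
  4: x = 0.081, y = 0.035
  5: x = 0.355, y = 0.114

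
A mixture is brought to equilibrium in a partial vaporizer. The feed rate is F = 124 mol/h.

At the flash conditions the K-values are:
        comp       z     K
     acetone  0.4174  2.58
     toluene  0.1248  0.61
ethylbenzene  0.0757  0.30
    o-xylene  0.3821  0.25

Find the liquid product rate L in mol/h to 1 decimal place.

L = 92.8 mol/h

Iterate (Newton) starting at ψ = 0.5:
  ψ = 0.5000: g = -0.23207, g' = -0.9925 → ψ = 0.2662
  ψ = 0.2662: g = -0.01324, g' = -0.9315 → ψ = 0.2520
Converged at ψ = 0.2520.
Then V = ψ·F = 0.2520·124 = 31.2 mol/h and L = F − V = 92.8 mol/h.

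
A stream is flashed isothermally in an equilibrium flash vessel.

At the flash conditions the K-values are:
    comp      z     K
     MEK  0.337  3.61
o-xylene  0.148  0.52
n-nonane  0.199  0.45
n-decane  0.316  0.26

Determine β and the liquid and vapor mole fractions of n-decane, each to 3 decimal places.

β = 0.282, x_n-decane = 0.399, y_n-decane = 0.104

Rachford–Rice: g(β) = Σ zᵢ(Kᵢ−1)/(1+β(Kᵢ−1)) = 0.
g(0) = ΣzᵢKᵢ − 1 = 0.465 and g(1) = 1 − Σzᵢ/Kᵢ = -1.036, so a root lies in (0, 1).
Newton iteration, β⁰ = 0.69:
  β = 0.690: g = -0.4464, g' = -1.248 → β = 0.332
  β = 0.332: g = -0.0574, g' = -1.101 → β = 0.280
  β = 0.280: g = 0.0017, g' = -1.171 → β = 0.282
Converged at β = 0.282.
Compositions from xᵢ = zᵢ/(1+β(Kᵢ−1)), yᵢ = Kᵢxᵢ:
  MEK: x = 0.194, y = 0.701
  o-xylene: x = 0.171, y = 0.089
  n-nonane: x = 0.235, y = 0.106
  n-decane: x = 0.399, y = 0.104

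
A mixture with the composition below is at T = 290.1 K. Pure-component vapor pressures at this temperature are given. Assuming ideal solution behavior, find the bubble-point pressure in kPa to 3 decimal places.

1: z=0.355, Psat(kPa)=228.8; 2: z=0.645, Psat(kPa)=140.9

Pbub = 172.105 kPa

At the bubble point ψ → 0, so ΣzᵢKᵢ = 1 with Kᵢ = Pᵢˢᵃᵗ/P ⇒ P = ΣzᵢPᵢˢᵃᵗ.
P = 0.355·228.8 + 0.645·140.9 = 172.105 kPa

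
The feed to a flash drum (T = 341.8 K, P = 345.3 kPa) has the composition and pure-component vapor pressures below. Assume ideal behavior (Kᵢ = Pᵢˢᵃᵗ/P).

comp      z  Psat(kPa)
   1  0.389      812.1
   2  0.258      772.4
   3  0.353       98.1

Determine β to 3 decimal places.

Raoult's law: Kᵢ = Pᵢˢᵃᵗ/P = Pᵢˢᵃᵗ/345.3.
  K_1 = 812.1/345.3 = 2.35187, K_2 = 772.4/345.3 = 2.23690, K_3 = 98.1/345.3 = 0.28410
Newton–Raphson from β = 0.65:
  β = 0.650: g = -0.0158, g' = -0.956 → β = 0.633
Converged at β = 0.633.

β = 0.633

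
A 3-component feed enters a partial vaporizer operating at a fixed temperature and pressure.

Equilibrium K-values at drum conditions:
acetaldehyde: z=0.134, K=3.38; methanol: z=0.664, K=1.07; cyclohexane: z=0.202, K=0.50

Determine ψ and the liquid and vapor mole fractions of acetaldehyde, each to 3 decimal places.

ψ = 0.737, x_acetaldehyde = 0.049, y_acetaldehyde = 0.164

Material balance + equilibrium reduce to Σ zᵢ(Kᵢ−1)/(1+ψ(Kᵢ−1)) = 0.
Feasibility: ΣzᵢKᵢ = 1.264, Σzᵢ/Kᵢ = 1.064 — both > 1, two phases present.
Newton iteration, ψ⁰ = 0.5:
  ψ = 0.500: g = 0.0559, g' = -0.251 → ψ = 0.723
  ψ = 0.723: g = 0.0034, g' = -0.229 → ψ = 0.737
Converged at ψ = 0.737.
Compositions from xᵢ = zᵢ/(1+ψ(Kᵢ−1)), yᵢ = Kᵢxᵢ:
  acetaldehyde: x = 0.049, y = 0.164
  methanol: x = 0.631, y = 0.676
  cyclohexane: x = 0.320, y = 0.160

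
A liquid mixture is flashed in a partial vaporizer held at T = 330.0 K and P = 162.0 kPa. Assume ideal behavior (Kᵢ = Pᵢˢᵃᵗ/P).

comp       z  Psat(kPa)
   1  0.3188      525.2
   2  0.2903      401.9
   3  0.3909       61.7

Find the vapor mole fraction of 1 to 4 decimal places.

y_1 = 0.3789

Raoult's law: Kᵢ = Pᵢˢᵃᵗ/P = Pᵢˢᵃᵗ/162.0.
  K_1 = 525.2/162.0 = 3.241975, K_2 = 401.9/162.0 = 2.480864, K_3 = 61.7/162.0 = 0.380864
Rachford–Rice: g(ψ) = Σ zᵢ(Kᵢ−1)/(1+ψ(Kᵢ−1)) = 0.
Check two-phase: ΣzᵢKᵢ = 1.9026 > 1 and Σzᵢ/Kᵢ = 1.2417 > 1, so g(0) = 0.9026 > 0 and g(1) = -0.2417 < 0.
Newton iteration, ψ⁰ = 0.47:
  ψ = 0.4700: g = 0.26015, g' = -0.8993 → ψ = 0.7593
  ψ = 0.7593: g = 0.01014, g' = -0.8941 → ψ = 0.7706
Converged at ψ = 0.7706.
Compositions from xᵢ = zᵢ/(1+ψ(Kᵢ−1)), yᵢ = Kᵢxᵢ:
  1: x = 0.1169, y = 0.3789
  2: x = 0.1356, y = 0.3364
  3: x = 0.7475, y = 0.2847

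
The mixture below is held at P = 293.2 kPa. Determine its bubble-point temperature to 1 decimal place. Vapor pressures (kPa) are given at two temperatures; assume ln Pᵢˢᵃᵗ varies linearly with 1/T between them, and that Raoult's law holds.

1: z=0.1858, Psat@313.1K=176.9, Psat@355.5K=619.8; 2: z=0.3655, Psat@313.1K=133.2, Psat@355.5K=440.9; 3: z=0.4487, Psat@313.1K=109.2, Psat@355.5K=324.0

T = 341.2 K

Bubble-point temperature: ΣzᵢPᵢˢᵃᵗ(T) = P. Interpolate ln Pᵢˢᵃᵗ = aᵢ + bᵢ/T.
  T = 313.1 K: ΣzᵢPᵢˢᵃᵗ = 130.55 kPa
  T = 355.5 K: ΣzᵢPᵢˢᵃᵗ = 421.69 kPa
  T = 334.3 K: ΣzᵢPᵢˢᵃᵗ = 243.38 kPa
  T = 344.9 K: ΣzᵢPᵢˢᵃᵗ = 323.04 kPa
  T = 339.6 K: ΣzᵢPᵢˢᵃᵗ = 281.00 kPa
  T = 342.2 K: ΣzᵢPᵢˢᵃᵗ = 301.05 kPa
Interpolating between 339.6 K and 342.2 K gives T ≈ 341.2 K.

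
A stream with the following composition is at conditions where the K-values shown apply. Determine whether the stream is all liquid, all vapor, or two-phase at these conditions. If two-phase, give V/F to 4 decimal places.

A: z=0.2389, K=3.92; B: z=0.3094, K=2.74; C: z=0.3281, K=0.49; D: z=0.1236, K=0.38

ΣzᵢKᵢ = 1.9920; Σzᵢ/Kᵢ = 1.1687.
Both exceed 1, so a two-phase solution exists.
Rachford–Rice: g(ψ) = Σ zᵢ(Kᵢ−1)/(1+ψ(Kᵢ−1)) = 0.
Newton–Raphson from ψ = 0.66:
  ψ = 0.6600: g = 0.10696, g' = -0.7707 → ψ = 0.7988
  ψ = 0.7988: g = 0.00042, g' = -0.7769 → ψ = 0.7993
Converged at ψ = 0.7993.

two-phase, V/F = 0.7993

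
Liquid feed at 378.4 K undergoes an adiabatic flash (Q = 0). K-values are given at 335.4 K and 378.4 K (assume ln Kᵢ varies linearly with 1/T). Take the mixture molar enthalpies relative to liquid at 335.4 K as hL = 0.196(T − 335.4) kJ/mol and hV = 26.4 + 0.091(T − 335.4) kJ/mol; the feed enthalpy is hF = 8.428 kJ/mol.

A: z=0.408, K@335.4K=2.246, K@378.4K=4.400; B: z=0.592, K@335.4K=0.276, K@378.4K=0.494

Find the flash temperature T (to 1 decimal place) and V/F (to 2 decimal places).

T = 345.9 K, V/F = 0.25

Adiabatic flash: solve Rachford–Rice at each trial T, then check hF = ψ·hV(T) + (1−ψ)·hL(T).
  T = 335.4 K: K = (2.246, 0.276), RR gives ψ = 0.088, H_out = 2.334 kJ/mol
  T = 378.4 K: K = (4.400, 0.494), RR gives ψ = 0.632, H_out = 22.264 kJ/mol
  T = 356.9 K: K = (3.208, 0.376), RR gives ψ = 0.385, H_out = 13.521 kJ/mol
  T = 346.1 K: K = (2.697, 0.323), RR gives ψ = 0.254, H_out = 8.520 kJ/mol
  T = 340.8 K: K = (2.467, 0.299), RR gives ψ = 0.179, H_out = 5.675 kJ/mol
  T = 343.5 K: K = (2.582, 0.311), RR gives ψ = 0.218, H_out = 7.168 kJ/mol
  T = 344.8 K: K = (2.639, 0.317), RR gives ψ = 0.237, H_out = 7.853 kJ/mol
Linear interpolation between T = 344.8 (H_out = 7.853) and T = 346.1 (H_out = 8.520) on hF = 8.428 gives T ≈ 345.9 K, at which ψ = 0.25.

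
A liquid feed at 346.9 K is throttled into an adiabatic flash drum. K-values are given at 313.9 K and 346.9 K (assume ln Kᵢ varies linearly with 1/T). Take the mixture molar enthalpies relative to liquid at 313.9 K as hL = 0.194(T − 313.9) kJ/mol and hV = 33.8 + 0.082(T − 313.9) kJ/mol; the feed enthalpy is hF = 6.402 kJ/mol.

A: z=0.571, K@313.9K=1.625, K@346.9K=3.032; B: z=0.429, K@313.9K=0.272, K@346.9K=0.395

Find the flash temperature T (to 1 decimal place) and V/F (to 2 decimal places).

T = 316.0 K, V/F = 0.18

Adiabatic flash: solve Rachford–Rice at each trial T, then check hF = ψ·hV(T) + (1−ψ)·hL(T).
  T = 313.9 K: K = (1.625, 0.272), RR gives ψ = 0.098, H_out = 3.310 kJ/mol
  T = 346.9 K: K = (3.032, 0.395), RR gives ψ = 0.733, H_out = 28.459 kJ/mol
  T = 330.4 K: K = (2.255, 0.331), RR gives ψ = 0.511, H_out = 19.540 kJ/mol
  T = 322.1 K: K = (1.920, 0.301), RR gives ψ = 0.350, H_out = 13.105 kJ/mol
  T = 318.0 K: K = (1.768, 0.286), RR gives ψ = 0.241, H_out = 8.847 kJ/mol
  T = 315.9 K: K = (1.694, 0.279), RR gives ψ = 0.174, H_out = 6.214 kJ/mol
Linear interpolation between T = 315.9 (H_out = 6.214) and T = 318.0 (H_out = 8.847) on hF = 6.402 gives T ≈ 316.0 K, at which ψ = 0.18.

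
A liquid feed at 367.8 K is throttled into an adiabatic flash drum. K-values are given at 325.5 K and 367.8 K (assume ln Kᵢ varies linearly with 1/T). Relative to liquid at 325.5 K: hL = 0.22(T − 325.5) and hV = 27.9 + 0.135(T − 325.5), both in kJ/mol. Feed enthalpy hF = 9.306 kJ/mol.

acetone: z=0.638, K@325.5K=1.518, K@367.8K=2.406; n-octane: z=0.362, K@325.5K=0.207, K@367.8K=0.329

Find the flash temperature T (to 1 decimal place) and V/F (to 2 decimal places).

Adiabatic flash: solve Rachford–Rice at each trial T, then check hF = ψ·hV(T) + (1−ψ)·hL(T).
  T = 325.5 K: K = (1.518, 0.207), RR gives ψ = 0.106, H_out = 2.949 kJ/mol
  T = 367.8 K: K = (2.406, 0.329), RR gives ψ = 0.693, H_out = 26.158 kJ/mol
  T = 346.6 K: K = (1.937, 0.265), RR gives ψ = 0.481, H_out = 17.204 kJ/mol
  T = 336.1 K: K = (1.722, 0.235), RR gives ψ = 0.333, H_out = 11.320 kJ/mol
  T = 330.8 K: K = (1.619, 0.221), RR gives ψ = 0.234, H_out = 7.578 kJ/mol
  T = 333.5 K: K = (1.671, 0.228), RR gives ψ = 0.287, H_out = 9.572 kJ/mol
  T = 332.1 K: K = (1.644, 0.224), RR gives ψ = 0.260, H_out = 8.563 kJ/mol
Linear interpolation between T = 332.1 (H_out = 8.563) and T = 333.5 (H_out = 9.572) on hF = 9.306 gives T ≈ 333.1 K, at which ψ = 0.28.

T = 333.1 K, V/F = 0.28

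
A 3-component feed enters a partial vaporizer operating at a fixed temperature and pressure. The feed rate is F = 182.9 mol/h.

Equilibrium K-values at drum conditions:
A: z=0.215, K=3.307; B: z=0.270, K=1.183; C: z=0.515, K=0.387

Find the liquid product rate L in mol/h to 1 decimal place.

Newton iteration, ψ⁰ = 0.61:
  ψ = 0.610: g = -0.2538, g' = -0.699 → ψ = 0.247
  ψ = 0.247: g = -0.0086, g' = -0.742 → ψ = 0.235
Converged at ψ = 0.235.
Then V = ψ·F = 0.2352·182.9 = 43.0 mol/h and L = F − V = 139.9 mol/h.

L = 139.9 mol/h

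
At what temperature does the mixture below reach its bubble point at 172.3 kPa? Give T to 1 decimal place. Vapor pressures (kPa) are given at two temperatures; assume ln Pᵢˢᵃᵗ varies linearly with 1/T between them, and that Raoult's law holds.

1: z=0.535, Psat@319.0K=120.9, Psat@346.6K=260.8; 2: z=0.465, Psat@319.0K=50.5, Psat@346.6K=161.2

Bubble-point temperature: ΣzᵢPᵢˢᵃᵗ(T) = P. Interpolate ln Pᵢˢᵃᵗ = aᵢ + bᵢ/T.
  T = 319.0 K: ΣzᵢPᵢˢᵃᵗ = 88.16 kPa
  T = 346.6 K: ΣzᵢPᵢˢᵃᵗ = 214.49 kPa
  T = 332.8 K: ΣzᵢPᵢˢᵃᵗ = 139.50 kPa
  T = 339.7 K: ΣzᵢPᵢˢᵃᵗ = 173.57 kPa
  T = 336.2 K: ΣzᵢPᵢˢᵃᵗ = 155.49 kPa
  T = 337.9 K: ΣzᵢPᵢˢᵃᵗ = 164.06 kPa
Interpolating between 337.9 K and 339.7 K gives T ≈ 339.5 K.

T = 339.5 K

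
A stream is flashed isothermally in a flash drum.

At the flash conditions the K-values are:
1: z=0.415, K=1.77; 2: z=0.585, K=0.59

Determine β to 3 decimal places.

Material balance + equilibrium reduce to Σ zᵢ(Kᵢ−1)/(1+β(Kᵢ−1)) = 0.
Feasibility: ΣzᵢKᵢ = 1.080, Σzᵢ/Kᵢ = 1.226 — both > 1, two phases present.
Newton–Raphson from β = 0.5:
  β = 0.500: g = -0.0710, g' = -0.284 → β = 0.250
  β = 0.250: g = 0.0007, g' = -0.295 → β = 0.252
Converged at β = 0.252.

β = 0.252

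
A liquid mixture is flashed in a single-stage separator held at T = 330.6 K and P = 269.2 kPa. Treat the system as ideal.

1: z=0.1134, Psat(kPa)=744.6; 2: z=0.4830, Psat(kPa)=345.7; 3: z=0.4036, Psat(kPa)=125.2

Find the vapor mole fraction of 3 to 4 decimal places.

y_3 = 0.2237

Raoult's law: Kᵢ = Pᵢˢᵃᵗ/P = Pᵢˢᵃᵗ/269.2.
  K_1 = 744.6/269.2 = 2.765973, K_2 = 345.7/269.2 = 1.284175, K_3 = 125.2/269.2 = 0.465082
Rachford–Rice: g(β) = Σ zᵢ(Kᵢ−1)/(1+β(Kᵢ−1)) = 0.
Feasibility: ΣzᵢKᵢ = 1.1216, Σzᵢ/Kᵢ = 1.2849 — both > 1, two phases present.
Newton–Raphson from β = 0.5:
  β = 0.5000: g = -0.06818, g' = -0.3449 → β = 0.3023
  β = 0.3023: g = -0.00057, g' = -0.3477 → β = 0.3006
Converged at β = 0.3006.
Compositions from xᵢ = zᵢ/(1+β(Kᵢ−1)), yᵢ = Kᵢxᵢ:
  1: x = 0.0741, y = 0.2049
  2: x = 0.4450, y = 0.5714
  3: x = 0.4809, y = 0.2237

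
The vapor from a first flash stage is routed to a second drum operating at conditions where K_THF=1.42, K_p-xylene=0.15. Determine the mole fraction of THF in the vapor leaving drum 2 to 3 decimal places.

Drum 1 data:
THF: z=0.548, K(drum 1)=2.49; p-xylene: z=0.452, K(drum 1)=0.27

Drum 1:
Binary case is linear: z₁(K₁−1)(1+ψ₁(K₂−1)) + z₂(K₂−1)(1+ψ₁(K₁−1)) = 0
⇒ ψ₁ = [z₁(K₁−1)+z₂(K₂−1)] / [−(K₁−1)(K₂−1)] = 0.4866/1.0877 = 0.447
Drum-1 compositions:
  THF: x = 0.329, y = 0.819
  p-xylene: x = 0.671, y = 0.181
Drum-2 feed = drum-1 vapor: z₂ = (0.8188, 0.1812).
Drum 2:
Material balance + equilibrium reduce to Σ zᵢ(Kᵢ−1)/(1+ψ₂(Kᵢ−1)) = 0.
g(0) = ΣzᵢKᵢ − 1 = 0.190 and g(1) = 1 − Σzᵢ/Kᵢ = -0.785, so a root lies in (0, 1).
Newton–Raphson from ψ₂ = 0.5:
  ψ₂ = 0.500: g = 0.0163, g' = -0.495 → ψ₂ = 0.533
  ψ₂ = 0.533: g = -0.0006, g' = -0.534 → ψ₂ = 0.532
Converged at ψ₂ = 0.532.
  THF: x = 0.669, y = 0.950
  p-xylene: x = 0.331, y = 0.050

y_THF (drum 2) = 0.950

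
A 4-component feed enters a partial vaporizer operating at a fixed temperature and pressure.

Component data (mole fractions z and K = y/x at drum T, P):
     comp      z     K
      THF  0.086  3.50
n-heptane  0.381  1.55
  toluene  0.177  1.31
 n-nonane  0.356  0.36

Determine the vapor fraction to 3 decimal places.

Material balance + equilibrium reduce to Σ zᵢ(Kᵢ−1)/(1+ψ(Kᵢ−1)) = 0.
g(0) = ΣzᵢKᵢ − 1 = 0.252 and g(1) = 1 − Σzᵢ/Kᵢ = -0.394, so a root lies in (0, 1).
Newton–Raphson from ψ = 0.56:
  ψ = 0.560: g = -0.0586, g' = -0.527 → ψ = 0.449
  ψ = 0.449: g = -0.0022, g' = -0.494 → ψ = 0.445
Converged at ψ = 0.445.

ψ = 0.445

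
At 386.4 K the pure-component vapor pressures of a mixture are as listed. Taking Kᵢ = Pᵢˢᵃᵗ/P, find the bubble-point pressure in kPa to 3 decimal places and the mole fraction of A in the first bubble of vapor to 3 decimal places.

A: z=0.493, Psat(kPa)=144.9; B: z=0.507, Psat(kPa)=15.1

At the bubble point ψ → 0, so ΣzᵢKᵢ = 1 with Kᵢ = Pᵢˢᵃᵗ/P ⇒ P = ΣzᵢPᵢˢᵃᵗ.
P = 0.493·144.9 + 0.507·15.1 = 79.091 kPa
yᵢ = zᵢPᵢˢᵃᵗ/P ⇒ y_A = 0.493·144.9/79.091 = 0.903

Pbub = 79.091 kPa, y_A = 0.903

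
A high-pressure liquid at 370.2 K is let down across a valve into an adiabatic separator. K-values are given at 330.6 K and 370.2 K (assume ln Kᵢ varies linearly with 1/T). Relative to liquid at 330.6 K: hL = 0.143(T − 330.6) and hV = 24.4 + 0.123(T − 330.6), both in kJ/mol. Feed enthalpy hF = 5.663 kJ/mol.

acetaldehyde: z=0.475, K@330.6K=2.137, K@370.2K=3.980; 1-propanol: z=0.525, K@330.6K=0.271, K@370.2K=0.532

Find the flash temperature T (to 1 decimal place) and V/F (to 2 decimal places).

Adiabatic flash: solve Rachford–Rice at each trial T, then check hF = ψ·hV(T) + (1−ψ)·hL(T).
  T = 330.6 K: K = (2.137, 0.271), RR gives ψ = 0.190, H_out = 4.632 kJ/mol
  T = 370.2 K: K = (3.980, 0.532), RR gives ψ = 0.839, H_out = 25.465 kJ/mol
  T = 350.4 K: K = (2.968, 0.387), RR gives ψ = 0.508, H_out = 15.028 kJ/mol
  T = 340.5 K: K = (2.531, 0.326), RR gives ψ = 0.361, H_out = 10.158 kJ/mol
  T = 335.6 K: K = (2.330, 0.298), RR gives ψ = 0.282, H_out = 7.561 kJ/mol
  T = 333.1 K: K = (2.232, 0.284), RR gives ψ = 0.238, H_out = 6.141 kJ/mol
  T = 331.9 K: K = (2.186, 0.278), RR gives ψ = 0.215, H_out = 5.429 kJ/mol
Linear interpolation between T = 331.9 (H_out = 5.429) and T = 333.1 (H_out = 6.141) on hF = 5.663 gives T ≈ 332.3 K, at which ψ = 0.22.

T = 332.3 K, V/F = 0.22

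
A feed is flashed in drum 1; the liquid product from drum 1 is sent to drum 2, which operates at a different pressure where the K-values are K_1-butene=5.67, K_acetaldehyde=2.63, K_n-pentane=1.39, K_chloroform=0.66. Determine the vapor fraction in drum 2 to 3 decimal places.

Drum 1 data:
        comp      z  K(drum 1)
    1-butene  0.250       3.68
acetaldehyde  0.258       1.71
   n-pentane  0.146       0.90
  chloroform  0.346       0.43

V/F (drum 2) = 0.730

Drum 1:
Newton–Raphson from ψ₁ = 0.62:
  ψ₁ = 0.620: g = 0.0583, g' = -0.587 → ψ₁ = 0.719
Converged at ψ₁ = 0.719.
Drum-1 compositions:
  1-butene: x = 0.085, y = 0.314
  acetaldehyde: x = 0.171, y = 0.292
  n-pentane: x = 0.157, y = 0.142
  chloroform: x = 0.587, y = 0.252
Drum-2 feed = drum-1 liquid: z₂ = (0.0854, 0.1708, 0.1573, 0.5865).
Drum 2:
Let ψ₂ = V/F and solve Σ zᵢ(Kᵢ−1)/(1+ψ₂(Kᵢ−1)) = 0.
Check two-phase: ΣzᵢKᵢ = 1.539 > 1 and Σzᵢ/Kᵢ = 1.082 > 1, so g(0) = 0.539 > 0 and g(1) = -0.082 < 0.
Newton–Raphson from ψ₂ = 0.5:
  ψ₂ = 0.500: g = 0.0840, g' = -0.420 → ψ₂ = 0.700
  ψ₂ = 0.700: g = 0.0100, g' = -0.333 → ψ₂ = 0.730
Converged at ψ₂ = 0.730.
  1-butene: x = 0.019, y = 0.110
  acetaldehyde: x = 0.078, y = 0.205
  n-pentane: x = 0.122, y = 0.170
  chloroform: x = 0.780, y = 0.515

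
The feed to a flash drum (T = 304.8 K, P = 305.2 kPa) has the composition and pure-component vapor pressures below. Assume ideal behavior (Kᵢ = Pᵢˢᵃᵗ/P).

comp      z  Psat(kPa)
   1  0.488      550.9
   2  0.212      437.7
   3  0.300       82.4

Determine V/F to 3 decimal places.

Raoult's law: Kᵢ = Pᵢˢᵃᵗ/P = Pᵢˢᵃᵗ/305.2.
  K_1 = 550.9/305.2 = 1.80505, K_2 = 437.7/305.2 = 1.43414, K_3 = 82.4/305.2 = 0.26999
Newton–Raphson from V/F = 0.48:
  V/F = 0.480: g = 0.0224, g' = -0.571 → V/F = 0.519
  V/F = 0.519: g = -0.0005, g' = -0.599 → V/F = 0.518
Converged at V/F = 0.518.

V/F = 0.518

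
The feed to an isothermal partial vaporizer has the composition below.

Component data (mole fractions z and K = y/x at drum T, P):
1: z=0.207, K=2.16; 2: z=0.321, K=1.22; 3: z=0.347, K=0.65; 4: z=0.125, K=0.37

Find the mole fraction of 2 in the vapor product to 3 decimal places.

Rachford–Rice: g(ψ) = Σ zᵢ(Kᵢ−1)/(1+ψ(Kᵢ−1)) = 0.
Check two-phase: ΣzᵢKᵢ = 1.111 > 1 and Σzᵢ/Kᵢ = 1.231 > 1, so g(0) = 0.111 > 0 and g(1) = -0.231 < 0.
Newton–Raphson from ψ = 0.5:
  ψ = 0.500: g = -0.0466, g' = -0.292 → ψ = 0.341
  ψ = 0.341: g = -0.0004, g' = -0.292 → ψ = 0.339
Converged at ψ = 0.339.
Compositions from xᵢ = zᵢ/(1+ψ(Kᵢ−1)), yᵢ = Kᵢxᵢ:
  1: x = 0.149, y = 0.321
  2: x = 0.299, y = 0.364
  3: x = 0.394, y = 0.256
  4: x = 0.159, y = 0.059

y_2 = 0.364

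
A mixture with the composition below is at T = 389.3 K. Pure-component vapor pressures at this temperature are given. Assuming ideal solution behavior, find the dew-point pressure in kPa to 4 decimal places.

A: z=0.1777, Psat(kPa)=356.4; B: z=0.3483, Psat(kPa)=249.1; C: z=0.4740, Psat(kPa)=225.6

At the dew point ψ → 1, so Σzᵢ/Kᵢ = 1 with Kᵢ = Pᵢˢᵃᵗ/P ⇒ 1/P = Σzᵢ/Pᵢˢᵃᵗ.
1/P = 0.1777/356.4 + 0.3483/249.1 + 0.4740/225.6 = 0.0039979 ⇒ P = 250.1317 kPa

Pdew = 250.1317 kPa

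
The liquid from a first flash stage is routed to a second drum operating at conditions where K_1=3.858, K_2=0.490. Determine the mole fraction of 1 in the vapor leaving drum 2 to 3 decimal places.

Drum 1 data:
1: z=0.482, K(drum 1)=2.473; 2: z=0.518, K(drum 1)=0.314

y_1 (drum 2) = 0.584

Drum 1:
Rachford–Rice: g(ψ₁) = Σ zᵢ(Kᵢ−1)/(1+ψ₁(Kᵢ−1)) = 0.
Check two-phase: ΣzᵢKᵢ = 1.355 > 1 and Σzᵢ/Kᵢ = 1.845 > 1, so g(0) = 0.355 > 0 and g(1) = -0.845 < 0.
Newton–Raphson from ψ₁ = 0.4:
  ψ₁ = 0.400: g = -0.0430, g' = -0.877 → ψ₁ = 0.351
Converged at ψ₁ = 0.351.
Drum-1 compositions:
  1: x = 0.318, y = 0.786
  2: x = 0.682, y = 0.214
Drum-2 feed = drum-1 liquid: z₂ = (0.3177, 0.6823).
Drum 2:
Let ψ₂ = V/F and solve Σ zᵢ(Kᵢ−1)/(1+ψ₂(Kᵢ−1)) = 0.
g(0) = ΣzᵢKᵢ − 1 = 0.560 and g(1) = 1 − Σzᵢ/Kᵢ = -0.475, so a root lies in (0, 1).
Binary case is linear: z₁(K₁−1)(1+ψ₂(K₂−1)) + z₂(K₂−1)(1+ψ₂(K₁−1)) = 0
⇒ ψ₂ = [z₁(K₁−1)+z₂(K₂−1)] / [−(K₁−1)(K₂−1)] = 0.5601/1.4576 = 0.384
  1: x = 0.151, y = 0.584
  2: x = 0.849, y = 0.416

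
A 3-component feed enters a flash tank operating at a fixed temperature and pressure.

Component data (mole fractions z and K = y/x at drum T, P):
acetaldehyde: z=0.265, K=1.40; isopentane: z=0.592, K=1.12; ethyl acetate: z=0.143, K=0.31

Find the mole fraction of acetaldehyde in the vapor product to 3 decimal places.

Material balance + equilibrium reduce to Σ zᵢ(Kᵢ−1)/(1+ψ(Kᵢ−1)) = 0.
g(0) = ΣzᵢKᵢ − 1 = 0.078 and g(1) = 1 − Σzᵢ/Kᵢ = -0.179, so a root lies in (0, 1).
Newton iteration, ψ⁰ = 0.5:
  ψ = 0.500: g = 0.0047, g' = -0.196 → ψ = 0.524
Converged at ψ = 0.524.
Compositions from xᵢ = zᵢ/(1+ψ(Kᵢ−1)), yᵢ = Kᵢxᵢ:
  acetaldehyde: x = 0.219, y = 0.307
  isopentane: x = 0.557, y = 0.624
  ethyl acetate: x = 0.224, y = 0.069

y_acetaldehyde = 0.307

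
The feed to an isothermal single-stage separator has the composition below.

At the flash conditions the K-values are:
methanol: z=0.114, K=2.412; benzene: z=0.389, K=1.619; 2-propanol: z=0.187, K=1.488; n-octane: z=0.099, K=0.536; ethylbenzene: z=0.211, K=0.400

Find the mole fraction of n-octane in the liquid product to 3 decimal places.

x_n-octane = 0.154

Let β = V/F and solve Σ zᵢ(Kᵢ−1)/(1+β(Kᵢ−1)) = 0.
Check two-phase: ΣzᵢKᵢ = 1.320 > 1 and Σzᵢ/Kᵢ = 1.125 > 1, so g(0) = 0.320 > 0 and g(1) = -0.125 < 0.
Iterate (Newton) starting at β = 0.5:
  β = 0.500: g = 0.1109, g' = -0.385 → β = 0.788
  β = 0.788: g = -0.0087, g' = -0.468 → β = 0.770
  β = 0.770: g = -0.0001, g' = -0.458 → β = 0.769
Converged at β = 0.769.
Compositions from xᵢ = zᵢ/(1+β(Kᵢ−1)), yᵢ = Kᵢxᵢ:
  methanol: x = 0.055, y = 0.132
  benzene: x = 0.264, y = 0.427
  2-propanol: x = 0.136, y = 0.202
  n-octane: x = 0.154, y = 0.083
  ethylbenzene: x = 0.392, y = 0.157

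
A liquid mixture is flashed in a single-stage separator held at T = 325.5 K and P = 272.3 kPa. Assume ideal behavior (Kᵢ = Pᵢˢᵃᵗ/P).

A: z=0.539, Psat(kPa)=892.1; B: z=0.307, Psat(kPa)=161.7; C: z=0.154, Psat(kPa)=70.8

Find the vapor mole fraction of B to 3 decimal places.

Raoult's law: Kᵢ = Pᵢˢᵃᵗ/P = Pᵢˢᵃᵗ/272.3.
  K_A = 892.1/272.3 = 3.27617, K_B = 161.7/272.3 = 0.59383, K_C = 70.8/272.3 = 0.26001
Iterate (Newton) starting at β = 0.5:
  β = 0.500: g = 0.2365, g' = -0.903 → β = 0.762
  β = 0.762: g = 0.0069, g' = -0.923 → β = 0.769
Converged at β = 0.769.
Compositions from xᵢ = zᵢ/(1+β(Kᵢ−1)), yᵢ = Kᵢxᵢ:
  A: x = 0.196, y = 0.642
  B: x = 0.447, y = 0.265
  C: x = 0.358, y = 0.093

y_B = 0.265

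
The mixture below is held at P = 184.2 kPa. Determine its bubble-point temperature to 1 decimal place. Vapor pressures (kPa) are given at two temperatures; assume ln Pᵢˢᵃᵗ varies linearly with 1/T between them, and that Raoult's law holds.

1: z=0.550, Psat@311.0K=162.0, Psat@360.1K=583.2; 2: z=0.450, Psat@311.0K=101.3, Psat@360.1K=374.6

Bubble-point temperature: ΣzᵢPᵢˢᵃᵗ(T) = P. Interpolate ln Pᵢˢᵃᵗ = aᵢ + bᵢ/T.
  T = 311.0 K: ΣzᵢPᵢˢᵃᵗ = 134.68 kPa
  T = 360.1 K: ΣzᵢPᵢˢᵃᵗ = 489.33 kPa
  T = 335.6 K: ΣzᵢPᵢˢᵃᵗ = 269.47 kPa
  T = 323.3 K: ΣzᵢPᵢˢᵃᵗ = 193.04 kPa
  T = 317.1 K: ΣzᵢPᵢˢᵃᵗ = 161.57 kPa
  T = 320.2 K: ΣzᵢPᵢˢᵃᵗ = 176.76 kPa
  T = 321.8 K: ΣzᵢPᵢˢᵃᵗ = 185.02 kPa
Interpolating between 320.2 K and 321.8 K gives T ≈ 321.6 K.

T = 321.6 K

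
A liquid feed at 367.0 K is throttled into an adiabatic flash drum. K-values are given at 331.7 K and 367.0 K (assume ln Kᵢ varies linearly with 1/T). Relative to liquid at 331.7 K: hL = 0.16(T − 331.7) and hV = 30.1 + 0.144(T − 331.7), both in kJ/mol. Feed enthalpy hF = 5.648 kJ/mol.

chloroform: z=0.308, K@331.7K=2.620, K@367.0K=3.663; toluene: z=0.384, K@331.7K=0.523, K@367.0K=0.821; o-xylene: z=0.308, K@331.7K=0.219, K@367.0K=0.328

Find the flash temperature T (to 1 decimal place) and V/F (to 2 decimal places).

Adiabatic flash: solve Rachford–Rice at each trial T, then check hF = ψ·hV(T) + (1−ψ)·hL(T).
  T = 331.7 K: K = (2.620, 0.523, 0.219), RR gives ψ = 0.074, H_out = 2.239 kJ/mol
  T = 367.0 K: K = (3.663, 0.821, 0.328), RR gives ψ = 0.452, H_out = 19.003 kJ/mol
  T = 349.4 K: K = (3.126, 0.663, 0.271), RR gives ψ = 0.263, H_out = 10.681 kJ/mol
  T = 340.5 K: K = (2.867, 0.590, 0.244), RR gives ψ = 0.170, H_out = 6.509 kJ/mol
  T = 336.1 K: K = (2.742, 0.556, 0.231), RR gives ψ = 0.123, H_out = 4.403 kJ/mol
  T = 338.3 K: K = (2.804, 0.573, 0.238), RR gives ψ = 0.147, H_out = 5.462 kJ/mol
Linear interpolation between T = 338.3 (H_out = 5.462) and T = 340.5 (H_out = 6.509) on hF = 5.648 gives T ≈ 338.7 K, at which ψ = 0.15.

T = 338.7 K, V/F = 0.15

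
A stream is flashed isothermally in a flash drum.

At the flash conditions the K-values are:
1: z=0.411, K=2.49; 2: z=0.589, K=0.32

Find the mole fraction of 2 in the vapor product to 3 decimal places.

Rachford–Rice: g(β) = Σ zᵢ(Kᵢ−1)/(1+β(Kᵢ−1)) = 0.
Check two-phase: ΣzᵢKᵢ = 1.212 > 1 and Σzᵢ/Kᵢ = 2.006 > 1, so g(0) = 0.212 > 0 and g(1) = -1.006 < 0.
Newton iteration, β⁰ = 0.5:
  β = 0.500: g = -0.2559, g' = -0.925 → β = 0.223
  β = 0.223: g = -0.0127, g' = -0.892 → β = 0.209
Converged at β = 0.209.
Compositions from xᵢ = zᵢ/(1+β(Kᵢ−1)), yᵢ = Kᵢxᵢ:
  1: x = 0.313, y = 0.780
  2: x = 0.687, y = 0.220

y_2 = 0.220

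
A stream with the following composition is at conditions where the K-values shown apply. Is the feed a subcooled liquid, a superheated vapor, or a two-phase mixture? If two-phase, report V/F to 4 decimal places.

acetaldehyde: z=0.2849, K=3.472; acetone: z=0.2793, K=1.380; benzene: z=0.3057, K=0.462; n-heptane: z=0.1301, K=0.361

two-phase, V/F = 0.5881

ΣzᵢKᵢ = 1.5628; Σzᵢ/Kᵢ = 1.3065.
Both exceed 1, so a two-phase solution exists.
Iterate (Newton) starting at ψ = 0.5:
  ψ = 0.5000: g = 0.05700, g' = -0.6570 → ψ = 0.5868
  ψ = 0.5868: g = 0.00085, g' = -0.6418 → ψ = 0.5881
Converged at ψ = 0.5881.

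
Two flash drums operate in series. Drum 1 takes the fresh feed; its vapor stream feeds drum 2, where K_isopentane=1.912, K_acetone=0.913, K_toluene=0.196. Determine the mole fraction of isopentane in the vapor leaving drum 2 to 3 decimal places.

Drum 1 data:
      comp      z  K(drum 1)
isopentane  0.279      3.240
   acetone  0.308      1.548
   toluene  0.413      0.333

y_isopentane (drum 2) = 0.589

Drum 1:
Newton–Raphson from ψ₁ = 0.5:
  ψ₁ = 0.500: g = 0.0140, g' = -0.782 → ψ₁ = 0.518
Converged at ψ₁ = 0.518.
Drum-1 compositions:
  isopentane: x = 0.129, y = 0.419
  acetone: x = 0.240, y = 0.371
  toluene: x = 0.631, y = 0.210
Drum-2 feed = drum-1 vapor: z₂ = (0.4185, 0.3714, 0.2101).
Drum 2:
Rachford–Rice: g(ψ₂) = Σ zᵢ(Kᵢ−1)/(1+ψ₂(Kᵢ−1)) = 0.
Feasibility: ΣzᵢKᵢ = 1.180, Σzᵢ/Kᵢ = 1.698 — both > 1, two phases present.
Newton–Raphson from ψ₂ = 0.5:
  ψ₂ = 0.500: g = -0.0541, g' = -0.547 → ψ₂ = 0.401
  ψ₂ = 0.401: g = -0.0033, g' = -0.485 → ψ₂ = 0.394
Converged at ψ₂ = 0.394.
  isopentane: x = 0.308, y = 0.589
  acetone: x = 0.385, y = 0.351
  toluene: x = 0.308, y = 0.060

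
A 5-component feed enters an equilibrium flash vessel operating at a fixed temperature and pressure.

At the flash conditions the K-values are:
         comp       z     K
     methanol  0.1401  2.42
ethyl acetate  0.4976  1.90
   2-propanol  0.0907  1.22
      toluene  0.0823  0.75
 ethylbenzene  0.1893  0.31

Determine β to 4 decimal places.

Let β = V/F and solve Σ zᵢ(Kᵢ−1)/(1+β(Kᵢ−1)) = 0.
Check two-phase: ΣzᵢKᵢ = 1.5155 > 1 and Σzᵢ/Kᵢ = 1.1145 > 1, so g(0) = 0.5155 > 0 and g(1) = -0.1145 < 0.
Newton–Raphson from β = 0.45:
  β = 0.4500: g = 0.24566, g' = -0.5091 → β = 0.9326
  β = 0.9326: g = -0.04755, g' = -0.8922 → β = 0.8793
  β = 0.8793: g = -0.00328, g' = -0.7756 → β = 0.8750
Converged at β = 0.8750.

β = 0.8750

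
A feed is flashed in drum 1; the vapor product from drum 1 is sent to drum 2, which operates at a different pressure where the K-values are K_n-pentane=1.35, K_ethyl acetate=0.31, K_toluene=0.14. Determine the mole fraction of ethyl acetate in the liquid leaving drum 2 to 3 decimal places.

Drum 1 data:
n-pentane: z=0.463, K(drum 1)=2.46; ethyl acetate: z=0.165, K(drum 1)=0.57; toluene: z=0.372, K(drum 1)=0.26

Drum 1:
Iterate (Newton) starting at ψ₁ = 0.69:
  ψ₁ = 0.690: g = -0.3266, g' = -1.157 → ψ₁ = 0.408
  ψ₁ = 0.408: g = -0.0565, g' = -0.850 → ψ₁ = 0.341
Converged at ψ₁ = 0.341.
Drum-1 compositions:
  n-pentane: x = 0.309, y = 0.760
  ethyl acetate: x = 0.193, y = 0.110
  toluene: x = 0.498, y = 0.129
Drum-2 feed = drum-1 vapor: z₂ = (0.7604, 0.1102, 0.1294).
Drum 2:
Iterate (Newton) starting at ψ₂ = 0.6:
  ψ₂ = 0.600: g = -0.1397, g' = -0.625 → ψ₂ = 0.376
  ψ₂ = 0.376: g = -0.0321, g' = -0.378 → ψ₂ = 0.292
  ψ₂ = 0.292: g = -0.0022, g' = -0.329 → ψ₂ = 0.285
Converged at ψ₂ = 0.285.
  n-pentane: x = 0.691, y = 0.933
  ethyl acetate: x = 0.137, y = 0.043
  toluene: x = 0.171, y = 0.024

x_ethyl acetate (drum 2) = 0.137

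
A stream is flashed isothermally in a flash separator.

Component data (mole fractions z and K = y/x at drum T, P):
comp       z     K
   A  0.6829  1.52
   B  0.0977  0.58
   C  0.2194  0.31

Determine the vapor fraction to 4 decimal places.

Newton iteration, ψ⁰ = 0.5:
  ψ = 0.5000: g = -0.00123, g' = -0.3874 → ψ = 0.4968
Converged at ψ = 0.4968.

ψ = 0.4968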